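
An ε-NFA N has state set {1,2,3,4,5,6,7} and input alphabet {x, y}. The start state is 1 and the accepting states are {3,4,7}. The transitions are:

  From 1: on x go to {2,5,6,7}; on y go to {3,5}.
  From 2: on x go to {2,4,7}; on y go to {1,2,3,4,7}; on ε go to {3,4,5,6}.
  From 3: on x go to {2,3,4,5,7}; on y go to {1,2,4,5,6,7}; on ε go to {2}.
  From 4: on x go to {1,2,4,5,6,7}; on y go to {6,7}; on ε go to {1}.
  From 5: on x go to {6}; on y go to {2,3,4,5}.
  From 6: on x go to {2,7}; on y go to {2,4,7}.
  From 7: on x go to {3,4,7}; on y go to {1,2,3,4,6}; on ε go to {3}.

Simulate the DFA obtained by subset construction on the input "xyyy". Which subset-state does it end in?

Start: {1}.
δ(1,x) = {2,5,6,7}.
Union: {2,5,6,7}.
ε-closure gives {1,2,3,4,5,6,7}.
After x: {1,2,3,4,5,6,7}.
δ(1,y) = {3,5}; δ(2,y) = {1,2,3,4,7}; δ(3,y) = {1,2,4,5,6,7}; δ(4,y) = {6,7}; δ(5,y) = {2,3,4,5}; δ(6,y) = {2,4,7}; δ(7,y) = {1,2,3,4,6}.
Union: {1,2,3,4,5,6,7}.
After y: {1,2,3,4,5,6,7}.
δ(1,y) = {3,5}; δ(2,y) = {1,2,3,4,7}; δ(3,y) = {1,2,4,5,6,7}; δ(4,y) = {6,7}; δ(5,y) = {2,3,4,5}; δ(6,y) = {2,4,7}; δ(7,y) = {1,2,3,4,6}.
Union: {1,2,3,4,5,6,7}.
After y: {1,2,3,4,5,6,7}.
δ(1,y) = {3,5}; δ(2,y) = {1,2,3,4,7}; δ(3,y) = {1,2,4,5,6,7}; δ(4,y) = {6,7}; δ(5,y) = {2,3,4,5}; δ(6,y) = {2,4,7}; δ(7,y) = {1,2,3,4,6}.
Union: {1,2,3,4,5,6,7}.
After y: {1,2,3,4,5,6,7}.

{1,2,3,4,5,6,7}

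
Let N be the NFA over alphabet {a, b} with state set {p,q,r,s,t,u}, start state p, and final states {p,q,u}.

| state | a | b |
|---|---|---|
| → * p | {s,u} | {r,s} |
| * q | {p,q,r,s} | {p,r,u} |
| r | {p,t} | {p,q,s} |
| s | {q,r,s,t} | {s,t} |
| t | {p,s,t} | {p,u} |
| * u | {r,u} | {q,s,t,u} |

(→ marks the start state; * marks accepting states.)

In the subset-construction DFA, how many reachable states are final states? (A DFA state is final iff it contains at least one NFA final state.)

8

Start state of the DFA: {p}.
{p} --a--> {s,u}  [new]
{p} --b--> {r,s}  [new]
{s,u} --a--> {q,r,s,t,u}  [new]
{s,u} --b--> {q,s,t,u}  [new]
{r,s} --a--> {p,q,r,s,t}  [new]
{r,s} --b--> {p,q,s,t}  [new]
{q,r,s,t,u} --a--> {p,q,r,s,t,u}  [new]
{q,r,s,t,u} --b--> {p,q,r,s,t,u}  [seen]
{q,s,t,u} --a--> {p,q,r,s,t,u}  [seen]
{q,s,t,u} --b--> {p,q,r,s,t,u}  [seen]
{p,q,r,s,t} --a--> {p,q,r,s,t,u}  [seen]
{p,q,r,s,t} --b--> {p,q,r,s,t,u}  [seen]
{p,q,s,t} --a--> {p,q,r,s,t,u}  [seen]
{p,q,s,t} --b--> {p,r,s,t,u}  [new]
{p,q,r,s,t,u} --a--> {p,q,r,s,t,u}  [seen]
{p,q,r,s,t,u} --b--> {p,q,r,s,t,u}  [seen]
{p,r,s,t,u} --a--> {p,q,r,s,t,u}  [seen]
{p,r,s,t,u} --b--> {p,q,r,s,t,u}  [seen]
Reachable DFA states: {p}, {s,u}, {r,s}, {q,r,s,t,u}, {q,s,t,u}, {p,q,r,s,t}, {p,q,s,t}, {p,q,r,s,t,u}, {p,r,s,t,u}.
Accepting DFA states (contain an NFA accepting state): {p}, {s,u}, {q,r,s,t,u}, {q,s,t,u}, {p,q,r,s,t}, {p,q,s,t}, {p,q,r,s,t,u}, {p,r,s,t,u}.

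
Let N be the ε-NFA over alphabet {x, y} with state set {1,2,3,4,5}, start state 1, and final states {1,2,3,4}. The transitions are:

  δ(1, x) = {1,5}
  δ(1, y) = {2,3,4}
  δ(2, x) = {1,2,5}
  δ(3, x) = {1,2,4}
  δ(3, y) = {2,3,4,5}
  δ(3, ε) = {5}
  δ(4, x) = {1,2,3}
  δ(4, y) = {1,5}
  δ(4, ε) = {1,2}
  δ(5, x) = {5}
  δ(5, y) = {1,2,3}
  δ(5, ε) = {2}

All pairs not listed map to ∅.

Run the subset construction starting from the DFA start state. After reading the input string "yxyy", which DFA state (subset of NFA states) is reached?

Start: {1}.
δ(1,y) = {2,3,4}.
Union: {2,3,4}.
ε-closure gives {1,2,3,4,5}.
After y: {1,2,3,4,5}.
δ(1,x) = {1,5}; δ(2,x) = {1,2,5}; δ(3,x) = {1,2,4}; δ(4,x) = {1,2,3}; δ(5,x) = {5}.
Union: {1,2,3,4,5}.
After x: {1,2,3,4,5}.
δ(1,y) = {2,3,4}; δ(2,y) = ∅; δ(3,y) = {2,3,4,5}; δ(4,y) = {1,5}; δ(5,y) = {1,2,3}.
Union: {1,2,3,4,5}.
After y: {1,2,3,4,5}.
δ(1,y) = {2,3,4}; δ(2,y) = ∅; δ(3,y) = {2,3,4,5}; δ(4,y) = {1,5}; δ(5,y) = {1,2,3}.
Union: {1,2,3,4,5}.
After y: {1,2,3,4,5}.

{1,2,3,4,5}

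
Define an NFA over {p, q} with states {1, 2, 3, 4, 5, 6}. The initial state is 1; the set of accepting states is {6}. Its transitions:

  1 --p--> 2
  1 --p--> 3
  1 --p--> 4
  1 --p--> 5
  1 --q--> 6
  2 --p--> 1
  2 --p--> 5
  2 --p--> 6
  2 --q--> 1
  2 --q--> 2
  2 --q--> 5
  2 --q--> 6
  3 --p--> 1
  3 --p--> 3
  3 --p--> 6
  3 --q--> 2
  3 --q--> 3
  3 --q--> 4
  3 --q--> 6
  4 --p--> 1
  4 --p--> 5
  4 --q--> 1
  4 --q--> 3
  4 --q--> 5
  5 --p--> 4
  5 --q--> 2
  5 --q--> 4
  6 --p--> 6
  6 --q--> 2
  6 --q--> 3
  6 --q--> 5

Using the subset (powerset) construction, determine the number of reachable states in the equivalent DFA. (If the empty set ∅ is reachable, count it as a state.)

6

Start state of the DFA: {1}.
{1} --p--> {2, 3, 4, 5}  [new]
{1} --q--> {6}  [new]
{2, 3, 4, 5} --p--> {1, 3, 4, 5, 6}  [new]
{2, 3, 4, 5} --q--> {1, 2, 3, 4, 5, 6}  [new]
{6} --p--> {6}  [seen]
{6} --q--> {2, 3, 5}  [new]
{1, 3, 4, 5, 6} --p--> {1, 2, 3, 4, 5, 6}  [seen]
{1, 3, 4, 5, 6} --q--> {1, 2, 3, 4, 5, 6}  [seen]
{1, 2, 3, 4, 5, 6} --p--> {1, 2, 3, 4, 5, 6}  [seen]
{1, 2, 3, 4, 5, 6} --q--> {1, 2, 3, 4, 5, 6}  [seen]
{2, 3, 5} --p--> {1, 3, 4, 5, 6}  [seen]
{2, 3, 5} --q--> {1, 2, 3, 4, 5, 6}  [seen]
Reachable DFA states: {1}, {2, 3, 4, 5}, {6}, {1, 3, 4, 5, 6}, {1, 2, 3, 4, 5, 6}, {2, 3, 5}.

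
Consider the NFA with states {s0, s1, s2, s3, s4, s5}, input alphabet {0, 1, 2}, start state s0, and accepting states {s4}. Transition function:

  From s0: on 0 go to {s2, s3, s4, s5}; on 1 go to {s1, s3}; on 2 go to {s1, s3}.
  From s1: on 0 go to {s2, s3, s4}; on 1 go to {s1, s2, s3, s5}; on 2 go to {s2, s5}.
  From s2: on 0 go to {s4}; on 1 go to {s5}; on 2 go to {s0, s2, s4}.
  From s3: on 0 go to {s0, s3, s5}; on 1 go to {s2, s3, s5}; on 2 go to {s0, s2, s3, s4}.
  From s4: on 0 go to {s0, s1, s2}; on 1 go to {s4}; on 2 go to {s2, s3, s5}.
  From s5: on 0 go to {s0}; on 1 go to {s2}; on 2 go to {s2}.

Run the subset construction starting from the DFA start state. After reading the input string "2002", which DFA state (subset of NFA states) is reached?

{s0, s1, s2, s3, s4, s5}

Start: {s0}.
δ(s0,2) = {s1, s3}.
Union: {s1, s3}.
After 2: {s1, s3}.
δ(s1,0) = {s2, s3, s4}; δ(s3,0) = {s0, s3, s5}.
Union: {s0, s2, s3, s4, s5}.
After 0: {s0, s2, s3, s4, s5}.
δ(s0,0) = {s2, s3, s4, s5}; δ(s2,0) = {s4}; δ(s3,0) = {s0, s3, s5}; δ(s4,0) = {s0, s1, s2}; δ(s5,0) = {s0}.
Union: {s0, s1, s2, s3, s4, s5}.
After 0: {s0, s1, s2, s3, s4, s5}.
δ(s0,2) = {s1, s3}; δ(s1,2) = {s2, s5}; δ(s2,2) = {s0, s2, s4}; δ(s3,2) = {s0, s2, s3, s4}; δ(s4,2) = {s2, s3, s5}; δ(s5,2) = {s2}.
Union: {s0, s1, s2, s3, s4, s5}.
After 2: {s0, s1, s2, s3, s4, s5}.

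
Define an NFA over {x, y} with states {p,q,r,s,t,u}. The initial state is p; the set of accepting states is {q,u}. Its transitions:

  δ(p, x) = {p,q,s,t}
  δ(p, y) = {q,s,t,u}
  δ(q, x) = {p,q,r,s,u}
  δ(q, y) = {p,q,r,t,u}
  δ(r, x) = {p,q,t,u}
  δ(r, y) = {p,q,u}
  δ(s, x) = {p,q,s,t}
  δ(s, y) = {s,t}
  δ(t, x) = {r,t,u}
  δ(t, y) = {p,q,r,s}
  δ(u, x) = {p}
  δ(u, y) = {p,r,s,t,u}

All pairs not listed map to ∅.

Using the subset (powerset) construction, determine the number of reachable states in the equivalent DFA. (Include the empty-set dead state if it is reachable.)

4

Start state of the DFA: {p}.
{p} --x--> {p,q,s,t}  [new]
{p} --y--> {q,s,t,u}  [new]
{p,q,s,t} --x--> {p,q,r,s,t,u}  [new]
{p,q,s,t} --y--> {p,q,r,s,t,u}  [seen]
{q,s,t,u} --x--> {p,q,r,s,t,u}  [seen]
{q,s,t,u} --y--> {p,q,r,s,t,u}  [seen]
{p,q,r,s,t,u} --x--> {p,q,r,s,t,u}  [seen]
{p,q,r,s,t,u} --y--> {p,q,r,s,t,u}  [seen]
Reachable DFA states: {p}, {p,q,s,t}, {q,s,t,u}, {p,q,r,s,t,u}.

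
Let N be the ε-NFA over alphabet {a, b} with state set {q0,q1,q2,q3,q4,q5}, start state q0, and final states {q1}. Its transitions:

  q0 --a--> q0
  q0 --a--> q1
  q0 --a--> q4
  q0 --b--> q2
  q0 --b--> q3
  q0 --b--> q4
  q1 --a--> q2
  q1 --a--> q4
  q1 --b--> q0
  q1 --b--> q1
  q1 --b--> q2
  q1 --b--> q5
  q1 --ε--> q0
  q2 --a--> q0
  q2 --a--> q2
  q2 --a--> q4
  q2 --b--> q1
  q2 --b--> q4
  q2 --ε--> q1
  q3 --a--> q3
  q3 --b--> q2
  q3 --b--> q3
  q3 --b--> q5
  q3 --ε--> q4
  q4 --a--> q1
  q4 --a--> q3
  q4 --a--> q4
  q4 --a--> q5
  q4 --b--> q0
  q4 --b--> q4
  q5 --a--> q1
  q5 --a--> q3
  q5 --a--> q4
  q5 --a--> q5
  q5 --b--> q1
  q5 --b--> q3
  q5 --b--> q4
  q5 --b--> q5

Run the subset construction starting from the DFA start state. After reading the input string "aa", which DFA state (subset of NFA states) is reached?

{q0,q1,q2,q3,q4,q5}

Start: {q0}.
δ(q0,a) = {q0,q1,q4}.
Union: {q0,q1,q4}.
After a: {q0,q1,q4}.
δ(q0,a) = {q0,q1,q4}; δ(q1,a) = {q2,q4}; δ(q4,a) = {q1,q3,q4,q5}.
Union: {q0,q1,q2,q3,q4,q5}.
After a: {q0,q1,q2,q3,q4,q5}.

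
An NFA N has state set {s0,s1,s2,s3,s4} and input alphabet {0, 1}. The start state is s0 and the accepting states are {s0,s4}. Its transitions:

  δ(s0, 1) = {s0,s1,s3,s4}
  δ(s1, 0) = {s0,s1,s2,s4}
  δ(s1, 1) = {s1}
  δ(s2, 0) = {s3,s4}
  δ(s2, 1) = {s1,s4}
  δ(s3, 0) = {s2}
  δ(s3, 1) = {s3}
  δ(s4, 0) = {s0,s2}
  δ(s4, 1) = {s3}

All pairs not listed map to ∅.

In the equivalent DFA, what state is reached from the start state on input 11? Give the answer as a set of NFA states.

{s0,s1,s3,s4}

Start: {s0}.
δ(s0,1) = {s0,s1,s3,s4}.
Union: {s0,s1,s3,s4}.
After 1: {s0,s1,s3,s4}.
δ(s0,1) = {s0,s1,s3,s4}; δ(s1,1) = {s1}; δ(s3,1) = {s3}; δ(s4,1) = {s3}.
Union: {s0,s1,s3,s4}.
After 1: {s0,s1,s3,s4}.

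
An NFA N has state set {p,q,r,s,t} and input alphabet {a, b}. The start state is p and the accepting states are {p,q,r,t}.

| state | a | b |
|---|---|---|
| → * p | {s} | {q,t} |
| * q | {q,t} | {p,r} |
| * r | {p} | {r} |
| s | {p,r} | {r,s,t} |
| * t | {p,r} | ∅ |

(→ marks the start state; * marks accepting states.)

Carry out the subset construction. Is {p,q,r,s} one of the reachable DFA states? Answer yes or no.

no

Start state of the DFA: {p}.
{p} --a--> {s}  [new]
{p} --b--> {q,t}  [new]
{s} --a--> {p,r}  [new]
{s} --b--> {r,s,t}  [new]
{q,t} --a--> {p,q,r,t}  [new]
{q,t} --b--> {p,r}  [seen]
{p,r} --a--> {p,s}  [new]
{p,r} --b--> {q,r,t}  [new]
{r,s,t} --a--> {p,r}  [seen]
{r,s,t} --b--> {r,s,t}  [seen]
{p,q,r,t} --a--> {p,q,r,s,t}  [new]
{p,q,r,t} --b--> {p,q,r,t}  [seen]
{p,s} --a--> {p,r,s}  [new]
{p,s} --b--> {q,r,s,t}  [new]
{q,r,t} --a--> {p,q,r,t}  [seen]
{q,r,t} --b--> {p,r}  [seen]
{p,q,r,s,t} --a--> {p,q,r,s,t}  [seen]
{p,q,r,s,t} --b--> {p,q,r,s,t}  [seen]
{p,r,s} --a--> {p,r,s}  [seen]
{p,r,s} --b--> {q,r,s,t}  [seen]
{q,r,s,t} --a--> {p,q,r,t}  [seen]
{q,r,s,t} --b--> {p,r,s,t}  [new]
{p,r,s,t} --a--> {p,r,s}  [seen]
{p,r,s,t} --b--> {q,r,s,t}  [seen]
Reachable DFA states: {p}, {s}, {q,t}, {p,r}, {r,s,t}, {p,q,r,t}, {p,s}, {q,r,t}, {p,q,r,s,t}, {p,r,s}, {q,r,s,t}, {p,r,s,t}.
{p,q,r,s} is not among them.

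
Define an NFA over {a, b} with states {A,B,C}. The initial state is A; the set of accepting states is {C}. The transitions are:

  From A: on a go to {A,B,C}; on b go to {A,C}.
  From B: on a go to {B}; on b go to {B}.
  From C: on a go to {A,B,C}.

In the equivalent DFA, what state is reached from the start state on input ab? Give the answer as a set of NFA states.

Start: {A}.
δ(A,a) = {A,B,C}.
Union: {A,B,C}.
After a: {A,B,C}.
δ(A,b) = {A,C}; δ(B,b) = {B}; δ(C,b) = ∅.
Union: {A,B,C}.
After b: {A,B,C}.

{A,B,C}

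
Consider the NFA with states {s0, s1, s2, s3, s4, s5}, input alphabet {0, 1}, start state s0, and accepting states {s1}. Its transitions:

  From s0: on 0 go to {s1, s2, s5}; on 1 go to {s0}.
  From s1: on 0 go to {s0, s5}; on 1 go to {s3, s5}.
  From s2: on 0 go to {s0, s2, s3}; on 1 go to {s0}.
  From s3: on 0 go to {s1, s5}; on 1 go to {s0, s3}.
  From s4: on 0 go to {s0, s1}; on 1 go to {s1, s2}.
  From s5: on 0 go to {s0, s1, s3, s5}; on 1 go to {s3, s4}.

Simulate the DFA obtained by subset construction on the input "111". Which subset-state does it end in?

{s0}

Start: {s0}.
δ(s0,1) = {s0}.
Union: {s0}.
After 1: {s0}.
δ(s0,1) = {s0}.
Union: {s0}.
After 1: {s0}.
δ(s0,1) = {s0}.
Union: {s0}.
After 1: {s0}.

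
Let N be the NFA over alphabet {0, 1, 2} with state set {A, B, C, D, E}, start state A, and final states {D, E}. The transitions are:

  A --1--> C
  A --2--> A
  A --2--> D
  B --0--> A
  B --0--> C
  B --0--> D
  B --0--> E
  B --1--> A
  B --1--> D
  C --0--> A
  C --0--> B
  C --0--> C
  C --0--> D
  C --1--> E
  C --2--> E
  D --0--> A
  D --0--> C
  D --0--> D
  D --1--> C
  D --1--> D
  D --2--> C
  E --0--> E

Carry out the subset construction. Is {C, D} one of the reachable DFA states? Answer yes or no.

Start state of the DFA: {A}.
{A} --0--> ∅  [new]
{A} --1--> {C}  [new]
{A} --2--> {A, D}  [new]
∅ --0--> ∅  [seen]
∅ --1--> ∅  [seen]
∅ --2--> ∅  [seen]
{C} --0--> {A, B, C, D}  [new]
{C} --1--> {E}  [new]
{C} --2--> {E}  [seen]
{A, D} --0--> {A, C, D}  [new]
{A, D} --1--> {C, D}  [new]
{A, D} --2--> {A, C, D}  [seen]
{A, B, C, D} --0--> {A, B, C, D, E}  [new]
{A, B, C, D} --1--> {A, C, D, E}  [new]
{A, B, C, D} --2--> {A, C, D, E}  [seen]
{E} --0--> {E}  [seen]
{E} --1--> ∅  [seen]
{E} --2--> ∅  [seen]
{A, C, D} --0--> {A, B, C, D}  [seen]
{A, C, D} --1--> {C, D, E}  [new]
{A, C, D} --2--> {A, C, D, E}  [seen]
{C, D} --0--> {A, B, C, D}  [seen]
{C, D} --1--> {C, D, E}  [seen]
{C, D} --2--> {C, E}  [new]
{A, B, C, D, E} --0--> {A, B, C, D, E}  [seen]
{A, B, C, D, E} --1--> {A, C, D, E}  [seen]
{A, B, C, D, E} --2--> {A, C, D, E}  [seen]
{A, C, D, E} --0--> {A, B, C, D, E}  [seen]
{A, C, D, E} --1--> {C, D, E}  [seen]
{A, C, D, E} --2--> {A, C, D, E}  [seen]
{C, D, E} --0--> {A, B, C, D, E}  [seen]
{C, D, E} --1--> {C, D, E}  [seen]
{C, D, E} --2--> {C, E}  [seen]
{C, E} --0--> {A, B, C, D, E}  [seen]
{C, E} --1--> {E}  [seen]
{C, E} --2--> {E}  [seen]
Reachable DFA states: {A}, ∅, {C}, {A, D}, {A, B, C, D}, {E}, {A, C, D}, {C, D}, {A, B, C, D, E}, {A, C, D, E}, {C, D, E}, {C, E}.
{C, D} is among them.

yes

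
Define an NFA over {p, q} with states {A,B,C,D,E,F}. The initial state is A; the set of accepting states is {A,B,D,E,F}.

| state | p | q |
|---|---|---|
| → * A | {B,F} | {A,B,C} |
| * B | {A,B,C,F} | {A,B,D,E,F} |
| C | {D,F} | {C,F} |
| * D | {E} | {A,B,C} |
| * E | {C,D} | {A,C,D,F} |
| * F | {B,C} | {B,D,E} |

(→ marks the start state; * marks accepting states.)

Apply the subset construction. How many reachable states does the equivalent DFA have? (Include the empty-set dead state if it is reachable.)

Start state of the DFA: {A}.
{A} --p--> {B,F}  [new]
{A} --q--> {A,B,C}  [new]
{B,F} --p--> {A,B,C,F}  [new]
{B,F} --q--> {A,B,D,E,F}  [new]
{A,B,C} --p--> {A,B,C,D,F}  [new]
{A,B,C} --q--> {A,B,C,D,E,F}  [new]
{A,B,C,F} --p--> {A,B,C,D,F}  [seen]
{A,B,C,F} --q--> {A,B,C,D,E,F}  [seen]
{A,B,D,E,F} --p--> {A,B,C,D,E,F}  [seen]
{A,B,D,E,F} --q--> {A,B,C,D,E,F}  [seen]
{A,B,C,D,F} --p--> {A,B,C,D,E,F}  [seen]
{A,B,C,D,F} --q--> {A,B,C,D,E,F}  [seen]
{A,B,C,D,E,F} --p--> {A,B,C,D,E,F}  [seen]
{A,B,C,D,E,F} --q--> {A,B,C,D,E,F}  [seen]
Reachable DFA states: {A}, {B,F}, {A,B,C}, {A,B,C,F}, {A,B,D,E,F}, {A,B,C,D,F}, {A,B,C,D,E,F}.

7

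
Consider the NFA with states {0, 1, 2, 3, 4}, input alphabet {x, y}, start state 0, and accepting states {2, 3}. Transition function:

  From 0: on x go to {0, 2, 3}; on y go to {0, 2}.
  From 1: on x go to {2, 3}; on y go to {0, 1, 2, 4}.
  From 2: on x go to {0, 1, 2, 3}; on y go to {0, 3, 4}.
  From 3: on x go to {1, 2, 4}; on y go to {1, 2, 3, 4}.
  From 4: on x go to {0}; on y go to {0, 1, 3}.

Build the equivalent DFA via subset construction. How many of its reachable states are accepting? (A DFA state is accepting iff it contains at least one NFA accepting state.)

5

Start state of the DFA: {0}.
{0} --x--> {0, 2, 3}  [new]
{0} --y--> {0, 2}  [new]
{0, 2, 3} --x--> {0, 1, 2, 3, 4}  [new]
{0, 2, 3} --y--> {0, 1, 2, 3, 4}  [seen]
{0, 2} --x--> {0, 1, 2, 3}  [new]
{0, 2} --y--> {0, 2, 3, 4}  [new]
{0, 1, 2, 3, 4} --x--> {0, 1, 2, 3, 4}  [seen]
{0, 1, 2, 3, 4} --y--> {0, 1, 2, 3, 4}  [seen]
{0, 1, 2, 3} --x--> {0, 1, 2, 3, 4}  [seen]
{0, 1, 2, 3} --y--> {0, 1, 2, 3, 4}  [seen]
{0, 2, 3, 4} --x--> {0, 1, 2, 3, 4}  [seen]
{0, 2, 3, 4} --y--> {0, 1, 2, 3, 4}  [seen]
Reachable DFA states: {0}, {0, 2, 3}, {0, 2}, {0, 1, 2, 3, 4}, {0, 1, 2, 3}, {0, 2, 3, 4}.
Accepting DFA states (contain an NFA accepting state): {0, 2, 3}, {0, 2}, {0, 1, 2, 3, 4}, {0, 1, 2, 3}, {0, 2, 3, 4}.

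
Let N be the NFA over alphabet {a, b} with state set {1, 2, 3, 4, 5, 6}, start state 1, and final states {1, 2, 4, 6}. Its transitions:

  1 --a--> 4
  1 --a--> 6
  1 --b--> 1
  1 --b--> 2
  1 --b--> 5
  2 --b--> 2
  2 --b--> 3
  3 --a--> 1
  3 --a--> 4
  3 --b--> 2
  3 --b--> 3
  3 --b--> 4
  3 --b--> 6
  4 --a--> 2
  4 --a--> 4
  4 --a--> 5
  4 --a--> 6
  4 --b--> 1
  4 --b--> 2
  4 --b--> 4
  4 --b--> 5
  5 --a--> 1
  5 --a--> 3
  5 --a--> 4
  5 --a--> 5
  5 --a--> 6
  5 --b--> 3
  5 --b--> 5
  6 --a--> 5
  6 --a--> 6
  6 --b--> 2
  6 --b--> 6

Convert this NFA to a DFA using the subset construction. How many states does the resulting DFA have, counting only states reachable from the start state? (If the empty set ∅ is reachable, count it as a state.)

8

Start state of the DFA: {1}.
{1} --a--> {4, 6}  [new]
{1} --b--> {1, 2, 5}  [new]
{4, 6} --a--> {2, 4, 5, 6}  [new]
{4, 6} --b--> {1, 2, 4, 5, 6}  [new]
{1, 2, 5} --a--> {1, 3, 4, 5, 6}  [new]
{1, 2, 5} --b--> {1, 2, 3, 5}  [new]
{2, 4, 5, 6} --a--> {1, 2, 3, 4, 5, 6}  [new]
{2, 4, 5, 6} --b--> {1, 2, 3, 4, 5, 6}  [seen]
{1, 2, 4, 5, 6} --a--> {1, 2, 3, 4, 5, 6}  [seen]
{1, 2, 4, 5, 6} --b--> {1, 2, 3, 4, 5, 6}  [seen]
{1, 3, 4, 5, 6} --a--> {1, 2, 3, 4, 5, 6}  [seen]
{1, 3, 4, 5, 6} --b--> {1, 2, 3, 4, 5, 6}  [seen]
{1, 2, 3, 5} --a--> {1, 3, 4, 5, 6}  [seen]
{1, 2, 3, 5} --b--> {1, 2, 3, 4, 5, 6}  [seen]
{1, 2, 3, 4, 5, 6} --a--> {1, 2, 3, 4, 5, 6}  [seen]
{1, 2, 3, 4, 5, 6} --b--> {1, 2, 3, 4, 5, 6}  [seen]
Reachable DFA states: {1}, {4, 6}, {1, 2, 5}, {2, 4, 5, 6}, {1, 2, 4, 5, 6}, {1, 3, 4, 5, 6}, {1, 2, 3, 5}, {1, 2, 3, 4, 5, 6}.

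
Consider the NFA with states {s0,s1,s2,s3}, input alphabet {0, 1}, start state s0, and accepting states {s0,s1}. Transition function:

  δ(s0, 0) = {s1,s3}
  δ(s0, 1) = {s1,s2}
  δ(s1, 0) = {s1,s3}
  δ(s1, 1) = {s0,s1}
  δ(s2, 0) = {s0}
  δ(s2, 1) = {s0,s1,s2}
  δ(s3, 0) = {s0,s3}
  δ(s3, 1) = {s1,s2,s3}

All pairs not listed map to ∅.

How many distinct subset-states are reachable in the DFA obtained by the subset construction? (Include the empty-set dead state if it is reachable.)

6

Start state of the DFA: {s0}.
{s0} --0--> {s1,s3}  [new]
{s0} --1--> {s1,s2}  [new]
{s1,s3} --0--> {s0,s1,s3}  [new]
{s1,s3} --1--> {s0,s1,s2,s3}  [new]
{s1,s2} --0--> {s0,s1,s3}  [seen]
{s1,s2} --1--> {s0,s1,s2}  [new]
{s0,s1,s3} --0--> {s0,s1,s3}  [seen]
{s0,s1,s3} --1--> {s0,s1,s2,s3}  [seen]
{s0,s1,s2,s3} --0--> {s0,s1,s3}  [seen]
{s0,s1,s2,s3} --1--> {s0,s1,s2,s3}  [seen]
{s0,s1,s2} --0--> {s0,s1,s3}  [seen]
{s0,s1,s2} --1--> {s0,s1,s2}  [seen]
Reachable DFA states: {s0}, {s1,s3}, {s1,s2}, {s0,s1,s3}, {s0,s1,s2,s3}, {s0,s1,s2}.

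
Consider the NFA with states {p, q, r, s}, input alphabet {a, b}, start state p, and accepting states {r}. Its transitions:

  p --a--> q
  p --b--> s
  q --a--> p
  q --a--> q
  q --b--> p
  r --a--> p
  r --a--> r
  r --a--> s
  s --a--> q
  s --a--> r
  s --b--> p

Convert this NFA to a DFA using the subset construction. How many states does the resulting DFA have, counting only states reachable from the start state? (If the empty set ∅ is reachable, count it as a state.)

Start state of the DFA: {p}.
{p} --a--> {q}  [new]
{p} --b--> {s}  [new]
{q} --a--> {p, q}  [new]
{q} --b--> {p}  [seen]
{s} --a--> {q, r}  [new]
{s} --b--> {p}  [seen]
{p, q} --a--> {p, q}  [seen]
{p, q} --b--> {p, s}  [new]
{q, r} --a--> {p, q, r, s}  [new]
{q, r} --b--> {p}  [seen]
{p, s} --a--> {q, r}  [seen]
{p, s} --b--> {p, s}  [seen]
{p, q, r, s} --a--> {p, q, r, s}  [seen]
{p, q, r, s} --b--> {p, s}  [seen]
Reachable DFA states: {p}, {q}, {s}, {p, q}, {q, r}, {p, s}, {p, q, r, s}.

7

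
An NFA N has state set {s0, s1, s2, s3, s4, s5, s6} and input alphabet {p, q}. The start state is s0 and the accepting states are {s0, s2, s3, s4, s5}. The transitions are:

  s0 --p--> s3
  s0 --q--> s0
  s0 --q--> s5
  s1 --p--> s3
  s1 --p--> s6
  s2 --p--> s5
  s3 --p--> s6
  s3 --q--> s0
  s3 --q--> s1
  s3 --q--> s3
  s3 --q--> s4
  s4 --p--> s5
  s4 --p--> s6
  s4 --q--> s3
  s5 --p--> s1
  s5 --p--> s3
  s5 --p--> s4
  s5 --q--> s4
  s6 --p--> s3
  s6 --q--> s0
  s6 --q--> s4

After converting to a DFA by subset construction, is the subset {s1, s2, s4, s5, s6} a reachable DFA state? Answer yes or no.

no

Start state of the DFA: {s0}.
{s0} --p--> {s3}  [new]
{s0} --q--> {s0, s5}  [new]
{s3} --p--> {s6}  [new]
{s3} --q--> {s0, s1, s3, s4}  [new]
{s0, s5} --p--> {s1, s3, s4}  [new]
{s0, s5} --q--> {s0, s4, s5}  [new]
{s6} --p--> {s3}  [seen]
{s6} --q--> {s0, s4}  [new]
{s0, s1, s3, s4} --p--> {s3, s5, s6}  [new]
{s0, s1, s3, s4} --q--> {s0, s1, s3, s4, s5}  [new]
{s1, s3, s4} --p--> {s3, s5, s6}  [seen]
{s1, s3, s4} --q--> {s0, s1, s3, s4}  [seen]
{s0, s4, s5} --p--> {s1, s3, s4, s5, s6}  [new]
{s0, s4, s5} --q--> {s0, s3, s4, s5}  [new]
{s0, s4} --p--> {s3, s5, s6}  [seen]
{s0, s4} --q--> {s0, s3, s5}  [new]
{s3, s5, s6} --p--> {s1, s3, s4, s6}  [new]
{s3, s5, s6} --q--> {s0, s1, s3, s4}  [seen]
{s0, s1, s3, s4, s5} --p--> {s1, s3, s4, s5, s6}  [seen]
{s0, s1, s3, s4, s5} --q--> {s0, s1, s3, s4, s5}  [seen]
{s1, s3, s4, s5, s6} --p--> {s1, s3, s4, s5, s6}  [seen]
{s1, s3, s4, s5, s6} --q--> {s0, s1, s3, s4}  [seen]
{s0, s3, s4, s5} --p--> {s1, s3, s4, s5, s6}  [seen]
{s0, s3, s4, s5} --q--> {s0, s1, s3, s4, s5}  [seen]
{s0, s3, s5} --p--> {s1, s3, s4, s6}  [seen]
{s0, s3, s5} --q--> {s0, s1, s3, s4, s5}  [seen]
{s1, s3, s4, s6} --p--> {s3, s5, s6}  [seen]
{s1, s3, s4, s6} --q--> {s0, s1, s3, s4}  [seen]
Reachable DFA states: {s0}, {s3}, {s0, s5}, {s6}, {s0, s1, s3, s4}, {s1, s3, s4}, {s0, s4, s5}, {s0, s4}, {s3, s5, s6}, {s0, s1, s3, s4, s5}, {s1, s3, s4, s5, s6}, {s0, s3, s4, s5}, {s0, s3, s5}, {s1, s3, s4, s6}.
{s1, s2, s4, s5, s6} is not among them.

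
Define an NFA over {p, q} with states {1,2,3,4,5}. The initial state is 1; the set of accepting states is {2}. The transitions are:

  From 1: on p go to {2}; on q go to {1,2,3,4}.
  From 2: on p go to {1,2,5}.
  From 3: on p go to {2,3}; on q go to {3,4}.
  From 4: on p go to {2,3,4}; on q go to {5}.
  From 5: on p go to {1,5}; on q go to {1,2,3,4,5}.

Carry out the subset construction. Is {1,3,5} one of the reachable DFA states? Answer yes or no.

no

Start state of the DFA: {1}.
{1} --p--> {2}  [new]
{1} --q--> {1,2,3,4}  [new]
{2} --p--> {1,2,5}  [new]
{2} --q--> ∅  [new]
{1,2,3,4} --p--> {1,2,3,4,5}  [new]
{1,2,3,4} --q--> {1,2,3,4,5}  [seen]
{1,2,5} --p--> {1,2,5}  [seen]
{1,2,5} --q--> {1,2,3,4,5}  [seen]
∅ --p--> ∅  [seen]
∅ --q--> ∅  [seen]
{1,2,3,4,5} --p--> {1,2,3,4,5}  [seen]
{1,2,3,4,5} --q--> {1,2,3,4,5}  [seen]
Reachable DFA states: {1}, {2}, {1,2,3,4}, {1,2,5}, ∅, {1,2,3,4,5}.
{1,3,5} is not among them.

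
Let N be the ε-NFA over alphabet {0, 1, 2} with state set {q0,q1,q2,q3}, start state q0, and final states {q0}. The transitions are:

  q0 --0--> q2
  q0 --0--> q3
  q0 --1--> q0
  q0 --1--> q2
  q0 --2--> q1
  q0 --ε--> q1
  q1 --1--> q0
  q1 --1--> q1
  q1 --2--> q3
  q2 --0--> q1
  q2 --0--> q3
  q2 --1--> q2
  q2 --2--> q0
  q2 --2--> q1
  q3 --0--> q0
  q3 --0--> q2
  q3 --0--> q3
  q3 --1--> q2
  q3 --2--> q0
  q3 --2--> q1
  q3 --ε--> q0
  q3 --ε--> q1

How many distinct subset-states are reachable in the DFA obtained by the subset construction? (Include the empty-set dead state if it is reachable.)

4

Start state of the DFA: {q0,q1} (ε-closure of the NFA start).
{q0,q1} --0--> {q0,q1,q2,q3}  [new]
{q0,q1} --1--> {q0,q1,q2}  [new]
{q0,q1} --2--> {q0,q1,q3}  [new]
{q0,q1,q2,q3} --0--> {q0,q1,q2,q3}  [seen]
{q0,q1,q2,q3} --1--> {q0,q1,q2}  [seen]
{q0,q1,q2,q3} --2--> {q0,q1,q3}  [seen]
{q0,q1,q2} --0--> {q0,q1,q2,q3}  [seen]
{q0,q1,q2} --1--> {q0,q1,q2}  [seen]
{q0,q1,q2} --2--> {q0,q1,q3}  [seen]
{q0,q1,q3} --0--> {q0,q1,q2,q3}  [seen]
{q0,q1,q3} --1--> {q0,q1,q2}  [seen]
{q0,q1,q3} --2--> {q0,q1,q3}  [seen]
Reachable DFA states: {q0,q1}, {q0,q1,q2,q3}, {q0,q1,q2}, {q0,q1,q3}.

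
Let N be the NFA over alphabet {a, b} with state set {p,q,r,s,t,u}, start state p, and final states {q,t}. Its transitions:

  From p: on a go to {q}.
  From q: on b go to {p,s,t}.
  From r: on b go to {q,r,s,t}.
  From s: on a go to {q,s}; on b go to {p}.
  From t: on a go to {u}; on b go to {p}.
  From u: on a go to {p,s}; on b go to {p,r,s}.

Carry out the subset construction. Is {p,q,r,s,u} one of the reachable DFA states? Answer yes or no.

no

Start state of the DFA: {p}.
{p} --a--> {q}  [new]
{p} --b--> ∅  [new]
{q} --a--> ∅  [seen]
{q} --b--> {p,s,t}  [new]
∅ --a--> ∅  [seen]
∅ --b--> ∅  [seen]
{p,s,t} --a--> {q,s,u}  [new]
{p,s,t} --b--> {p}  [seen]
{q,s,u} --a--> {p,q,s}  [new]
{q,s,u} --b--> {p,r,s,t}  [new]
{p,q,s} --a--> {q,s}  [new]
{p,q,s} --b--> {p,s,t}  [seen]
{p,r,s,t} --a--> {q,s,u}  [seen]
{p,r,s,t} --b--> {p,q,r,s,t}  [new]
{q,s} --a--> {q,s}  [seen]
{q,s} --b--> {p,s,t}  [seen]
{p,q,r,s,t} --a--> {q,s,u}  [seen]
{p,q,r,s,t} --b--> {p,q,r,s,t}  [seen]
Reachable DFA states: {p}, {q}, ∅, {p,s,t}, {q,s,u}, {p,q,s}, {p,r,s,t}, {q,s}, {p,q,r,s,t}.
{p,q,r,s,u} is not among them.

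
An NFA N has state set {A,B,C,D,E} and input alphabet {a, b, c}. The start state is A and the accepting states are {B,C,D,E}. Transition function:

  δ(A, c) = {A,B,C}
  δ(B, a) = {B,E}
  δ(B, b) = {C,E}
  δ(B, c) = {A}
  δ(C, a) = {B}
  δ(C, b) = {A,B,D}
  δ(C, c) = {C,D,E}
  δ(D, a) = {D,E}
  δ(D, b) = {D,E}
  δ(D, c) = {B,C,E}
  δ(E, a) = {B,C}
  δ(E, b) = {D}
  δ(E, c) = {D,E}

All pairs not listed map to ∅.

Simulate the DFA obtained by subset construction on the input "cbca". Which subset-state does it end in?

{B,C,D,E}

Start: {A}.
δ(A,c) = {A,B,C}.
Union: {A,B,C}.
After c: {A,B,C}.
δ(A,b) = ∅; δ(B,b) = {C,E}; δ(C,b) = {A,B,D}.
Union: {A,B,C,D,E}.
After b: {A,B,C,D,E}.
δ(A,c) = {A,B,C}; δ(B,c) = {A}; δ(C,c) = {C,D,E}; δ(D,c) = {B,C,E}; δ(E,c) = {D,E}.
Union: {A,B,C,D,E}.
After c: {A,B,C,D,E}.
δ(A,a) = ∅; δ(B,a) = {B,E}; δ(C,a) = {B}; δ(D,a) = {D,E}; δ(E,a) = {B,C}.
Union: {B,C,D,E}.
After a: {B,C,D,E}.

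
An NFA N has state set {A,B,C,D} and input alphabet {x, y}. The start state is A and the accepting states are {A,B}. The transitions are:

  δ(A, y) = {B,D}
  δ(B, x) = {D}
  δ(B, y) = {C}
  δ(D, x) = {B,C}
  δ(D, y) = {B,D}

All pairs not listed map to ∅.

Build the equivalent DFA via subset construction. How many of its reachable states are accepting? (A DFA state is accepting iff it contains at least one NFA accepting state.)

Start state of the DFA: {A}.
{A} --x--> ∅  [new]
{A} --y--> {B,D}  [new]
∅ --x--> ∅  [seen]
∅ --y--> ∅  [seen]
{B,D} --x--> {B,C,D}  [new]
{B,D} --y--> {B,C,D}  [seen]
{B,C,D} --x--> {B,C,D}  [seen]
{B,C,D} --y--> {B,C,D}  [seen]
Reachable DFA states: {A}, ∅, {B,D}, {B,C,D}.
Accepting DFA states (contain an NFA accepting state): {A}, {B,D}, {B,C,D}.

3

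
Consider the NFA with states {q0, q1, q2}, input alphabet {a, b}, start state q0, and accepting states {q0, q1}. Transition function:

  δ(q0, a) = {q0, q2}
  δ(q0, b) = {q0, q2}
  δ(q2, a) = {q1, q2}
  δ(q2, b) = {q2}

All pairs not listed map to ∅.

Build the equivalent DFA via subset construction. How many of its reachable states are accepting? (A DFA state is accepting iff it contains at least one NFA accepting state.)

Start state of the DFA: {q0}.
{q0} --a--> {q0, q2}  [new]
{q0} --b--> {q0, q2}  [seen]
{q0, q2} --a--> {q0, q1, q2}  [new]
{q0, q2} --b--> {q0, q2}  [seen]
{q0, q1, q2} --a--> {q0, q1, q2}  [seen]
{q0, q1, q2} --b--> {q0, q2}  [seen]
Reachable DFA states: {q0}, {q0, q2}, {q0, q1, q2}.
Accepting DFA states (contain an NFA accepting state): {q0}, {q0, q2}, {q0, q1, q2}.

3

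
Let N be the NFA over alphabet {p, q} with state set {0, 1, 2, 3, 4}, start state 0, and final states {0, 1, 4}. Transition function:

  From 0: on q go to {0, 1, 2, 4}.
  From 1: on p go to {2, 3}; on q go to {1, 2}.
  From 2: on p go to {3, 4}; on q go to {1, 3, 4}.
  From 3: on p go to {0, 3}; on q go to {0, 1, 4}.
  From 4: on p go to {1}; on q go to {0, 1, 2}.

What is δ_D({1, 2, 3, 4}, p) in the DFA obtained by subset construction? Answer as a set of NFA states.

δ(1,p) = {2, 3}; δ(2,p) = {3, 4}; δ(3,p) = {0, 3}; δ(4,p) = {1}.
Union: {0, 1, 2, 3, 4}.

{0, 1, 2, 3, 4}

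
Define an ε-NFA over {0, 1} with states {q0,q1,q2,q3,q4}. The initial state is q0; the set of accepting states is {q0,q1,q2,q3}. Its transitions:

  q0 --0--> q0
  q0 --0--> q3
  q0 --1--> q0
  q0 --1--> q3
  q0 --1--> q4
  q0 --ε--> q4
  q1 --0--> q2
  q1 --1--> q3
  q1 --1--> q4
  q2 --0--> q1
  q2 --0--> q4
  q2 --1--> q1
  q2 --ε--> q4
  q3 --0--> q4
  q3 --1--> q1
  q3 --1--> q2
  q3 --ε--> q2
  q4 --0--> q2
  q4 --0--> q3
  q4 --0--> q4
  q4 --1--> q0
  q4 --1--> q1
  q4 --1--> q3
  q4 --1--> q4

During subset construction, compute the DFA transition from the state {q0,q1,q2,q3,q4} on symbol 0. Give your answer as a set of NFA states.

{q0,q1,q2,q3,q4}

δ(q0,0) = {q0,q3}; δ(q1,0) = {q2}; δ(q2,0) = {q1,q4}; δ(q3,0) = {q4}; δ(q4,0) = {q2,q3,q4}.
Union: {q0,q1,q2,q3,q4}.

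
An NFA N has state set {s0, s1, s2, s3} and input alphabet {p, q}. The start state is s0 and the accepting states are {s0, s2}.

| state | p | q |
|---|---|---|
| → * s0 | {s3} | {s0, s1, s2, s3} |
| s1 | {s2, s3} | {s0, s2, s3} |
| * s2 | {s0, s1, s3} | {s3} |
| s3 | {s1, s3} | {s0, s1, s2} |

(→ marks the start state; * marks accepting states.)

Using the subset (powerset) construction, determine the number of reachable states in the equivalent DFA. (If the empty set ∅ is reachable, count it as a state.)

6

Start state of the DFA: {s0}.
{s0} --p--> {s3}  [new]
{s0} --q--> {s0, s1, s2, s3}  [new]
{s3} --p--> {s1, s3}  [new]
{s3} --q--> {s0, s1, s2}  [new]
{s0, s1, s2, s3} --p--> {s0, s1, s2, s3}  [seen]
{s0, s1, s2, s3} --q--> {s0, s1, s2, s3}  [seen]
{s1, s3} --p--> {s1, s2, s3}  [new]
{s1, s3} --q--> {s0, s1, s2, s3}  [seen]
{s0, s1, s2} --p--> {s0, s1, s2, s3}  [seen]
{s0, s1, s2} --q--> {s0, s1, s2, s3}  [seen]
{s1, s2, s3} --p--> {s0, s1, s2, s3}  [seen]
{s1, s2, s3} --q--> {s0, s1, s2, s3}  [seen]
Reachable DFA states: {s0}, {s3}, {s0, s1, s2, s3}, {s1, s3}, {s0, s1, s2}, {s1, s2, s3}.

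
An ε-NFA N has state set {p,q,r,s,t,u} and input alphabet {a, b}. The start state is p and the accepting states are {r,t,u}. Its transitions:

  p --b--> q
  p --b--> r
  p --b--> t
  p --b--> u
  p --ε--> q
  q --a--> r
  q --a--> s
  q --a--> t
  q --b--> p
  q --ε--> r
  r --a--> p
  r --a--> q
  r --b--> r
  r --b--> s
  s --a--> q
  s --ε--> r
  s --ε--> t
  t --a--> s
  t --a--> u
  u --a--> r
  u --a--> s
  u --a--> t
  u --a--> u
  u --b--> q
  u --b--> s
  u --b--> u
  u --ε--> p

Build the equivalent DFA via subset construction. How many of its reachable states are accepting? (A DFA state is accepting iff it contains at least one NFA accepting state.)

Start state of the DFA: {p,q,r} (ε-closure of the NFA start).
{p,q,r} --a--> {p,q,r,s,t}  [new]
{p,q,r} --b--> {p,q,r,s,t,u}  [new]
{p,q,r,s,t} --a--> {p,q,r,s,t,u}  [seen]
{p,q,r,s,t} --b--> {p,q,r,s,t,u}  [seen]
{p,q,r,s,t,u} --a--> {p,q,r,s,t,u}  [seen]
{p,q,r,s,t,u} --b--> {p,q,r,s,t,u}  [seen]
Reachable DFA states: {p,q,r}, {p,q,r,s,t}, {p,q,r,s,t,u}.
Accepting DFA states (contain an NFA accepting state): {p,q,r}, {p,q,r,s,t}, {p,q,r,s,t,u}.

3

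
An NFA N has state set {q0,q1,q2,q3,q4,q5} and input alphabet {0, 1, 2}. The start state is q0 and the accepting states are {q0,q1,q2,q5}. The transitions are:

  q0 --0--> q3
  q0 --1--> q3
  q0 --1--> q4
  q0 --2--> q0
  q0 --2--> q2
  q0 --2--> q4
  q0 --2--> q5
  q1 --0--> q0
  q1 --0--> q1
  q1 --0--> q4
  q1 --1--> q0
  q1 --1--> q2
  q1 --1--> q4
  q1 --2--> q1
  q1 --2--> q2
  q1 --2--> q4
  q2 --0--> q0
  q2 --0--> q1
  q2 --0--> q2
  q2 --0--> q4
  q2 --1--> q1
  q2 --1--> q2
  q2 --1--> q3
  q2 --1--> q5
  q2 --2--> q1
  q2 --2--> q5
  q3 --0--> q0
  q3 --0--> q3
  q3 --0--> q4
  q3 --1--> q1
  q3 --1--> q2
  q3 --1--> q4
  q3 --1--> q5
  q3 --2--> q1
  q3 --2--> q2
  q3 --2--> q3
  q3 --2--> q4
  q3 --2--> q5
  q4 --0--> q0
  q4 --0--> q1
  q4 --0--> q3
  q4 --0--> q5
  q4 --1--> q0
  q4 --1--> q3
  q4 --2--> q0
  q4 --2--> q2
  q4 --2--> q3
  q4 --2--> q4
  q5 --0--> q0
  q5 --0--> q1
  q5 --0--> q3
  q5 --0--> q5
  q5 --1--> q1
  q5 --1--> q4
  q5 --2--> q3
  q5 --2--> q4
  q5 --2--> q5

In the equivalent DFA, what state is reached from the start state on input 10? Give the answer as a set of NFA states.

{q0,q1,q3,q4,q5}

Start: {q0}.
δ(q0,1) = {q3,q4}.
Union: {q3,q4}.
After 1: {q3,q4}.
δ(q3,0) = {q0,q3,q4}; δ(q4,0) = {q0,q1,q3,q5}.
Union: {q0,q1,q3,q4,q5}.
After 0: {q0,q1,q3,q4,q5}.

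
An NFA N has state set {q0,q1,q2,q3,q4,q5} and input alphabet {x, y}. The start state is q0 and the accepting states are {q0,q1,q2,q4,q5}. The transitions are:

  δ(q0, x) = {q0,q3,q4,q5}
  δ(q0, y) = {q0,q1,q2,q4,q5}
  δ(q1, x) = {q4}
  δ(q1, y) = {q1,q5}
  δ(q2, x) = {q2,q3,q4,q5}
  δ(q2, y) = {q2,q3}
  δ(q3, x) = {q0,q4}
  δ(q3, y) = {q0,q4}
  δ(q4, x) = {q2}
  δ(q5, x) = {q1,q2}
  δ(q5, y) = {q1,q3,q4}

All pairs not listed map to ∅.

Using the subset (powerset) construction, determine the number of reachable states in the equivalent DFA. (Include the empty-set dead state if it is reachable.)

4

Start state of the DFA: {q0}.
{q0} --x--> {q0,q3,q4,q5}  [new]
{q0} --y--> {q0,q1,q2,q4,q5}  [new]
{q0,q3,q4,q5} --x--> {q0,q1,q2,q3,q4,q5}  [new]
{q0,q3,q4,q5} --y--> {q0,q1,q2,q3,q4,q5}  [seen]
{q0,q1,q2,q4,q5} --x--> {q0,q1,q2,q3,q4,q5}  [seen]
{q0,q1,q2,q4,q5} --y--> {q0,q1,q2,q3,q4,q5}  [seen]
{q0,q1,q2,q3,q4,q5} --x--> {q0,q1,q2,q3,q4,q5}  [seen]
{q0,q1,q2,q3,q4,q5} --y--> {q0,q1,q2,q3,q4,q5}  [seen]
Reachable DFA states: {q0}, {q0,q3,q4,q5}, {q0,q1,q2,q4,q5}, {q0,q1,q2,q3,q4,q5}.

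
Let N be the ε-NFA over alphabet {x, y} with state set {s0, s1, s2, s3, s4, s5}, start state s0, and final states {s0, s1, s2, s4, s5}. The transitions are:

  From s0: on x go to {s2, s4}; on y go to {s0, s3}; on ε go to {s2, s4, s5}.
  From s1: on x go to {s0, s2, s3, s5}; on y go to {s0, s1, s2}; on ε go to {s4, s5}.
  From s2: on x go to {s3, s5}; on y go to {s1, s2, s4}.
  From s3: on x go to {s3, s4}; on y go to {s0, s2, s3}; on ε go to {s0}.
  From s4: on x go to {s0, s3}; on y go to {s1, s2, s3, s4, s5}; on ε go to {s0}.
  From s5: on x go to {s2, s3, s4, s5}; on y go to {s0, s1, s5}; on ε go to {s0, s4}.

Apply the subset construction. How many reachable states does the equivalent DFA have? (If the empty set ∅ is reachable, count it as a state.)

Start state of the DFA: {s0, s2, s4, s5} (ε-closure of the NFA start).
{s0, s2, s4, s5} --x--> {s0, s2, s3, s4, s5}  [new]
{s0, s2, s4, s5} --y--> {s0, s1, s2, s3, s4, s5}  [new]
{s0, s2, s3, s4, s5} --x--> {s0, s2, s3, s4, s5}  [seen]
{s0, s2, s3, s4, s5} --y--> {s0, s1, s2, s3, s4, s5}  [seen]
{s0, s1, s2, s3, s4, s5} --x--> {s0, s2, s3, s4, s5}  [seen]
{s0, s1, s2, s3, s4, s5} --y--> {s0, s1, s2, s3, s4, s5}  [seen]
Reachable DFA states: {s0, s2, s4, s5}, {s0, s2, s3, s4, s5}, {s0, s1, s2, s3, s4, s5}.

3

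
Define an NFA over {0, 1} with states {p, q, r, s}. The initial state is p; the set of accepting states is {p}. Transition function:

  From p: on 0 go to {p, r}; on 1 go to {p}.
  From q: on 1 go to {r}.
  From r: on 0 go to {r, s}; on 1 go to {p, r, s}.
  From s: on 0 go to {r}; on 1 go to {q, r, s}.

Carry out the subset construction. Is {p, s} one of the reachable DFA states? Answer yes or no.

Start state of the DFA: {p}.
{p} --0--> {p, r}  [new]
{p} --1--> {p}  [seen]
{p, r} --0--> {p, r, s}  [new]
{p, r} --1--> {p, r, s}  [seen]
{p, r, s} --0--> {p, r, s}  [seen]
{p, r, s} --1--> {p, q, r, s}  [new]
{p, q, r, s} --0--> {p, r, s}  [seen]
{p, q, r, s} --1--> {p, q, r, s}  [seen]
Reachable DFA states: {p}, {p, r}, {p, r, s}, {p, q, r, s}.
{p, s} is not among them.

no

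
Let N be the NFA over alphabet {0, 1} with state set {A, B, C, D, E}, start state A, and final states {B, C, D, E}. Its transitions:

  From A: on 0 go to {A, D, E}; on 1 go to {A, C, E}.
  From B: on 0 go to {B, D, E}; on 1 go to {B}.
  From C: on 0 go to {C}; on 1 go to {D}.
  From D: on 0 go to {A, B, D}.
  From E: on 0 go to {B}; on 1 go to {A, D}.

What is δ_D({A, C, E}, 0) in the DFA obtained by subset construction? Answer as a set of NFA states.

{A, B, C, D, E}

δ(A,0) = {A, D, E}; δ(C,0) = {C}; δ(E,0) = {B}.
Union: {A, B, C, D, E}.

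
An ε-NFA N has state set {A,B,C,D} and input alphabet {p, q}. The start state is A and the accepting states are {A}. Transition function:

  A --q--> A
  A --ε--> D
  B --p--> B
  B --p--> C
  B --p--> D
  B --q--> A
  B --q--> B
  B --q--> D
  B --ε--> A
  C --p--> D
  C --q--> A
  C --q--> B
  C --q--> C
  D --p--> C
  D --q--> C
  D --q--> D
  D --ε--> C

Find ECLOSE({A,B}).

Begin with {A,B}.
A →ε {D}; add D.
D →ε {C}; add C.
ε-closure = {A,B,C,D}.

{A,B,C,D}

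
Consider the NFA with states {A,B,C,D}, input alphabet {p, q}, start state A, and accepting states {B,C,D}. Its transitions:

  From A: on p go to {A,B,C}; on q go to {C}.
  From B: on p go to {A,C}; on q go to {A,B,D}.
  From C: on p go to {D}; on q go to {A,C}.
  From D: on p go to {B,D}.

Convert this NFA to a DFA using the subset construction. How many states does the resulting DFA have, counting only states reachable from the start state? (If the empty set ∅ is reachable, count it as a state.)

9

Start state of the DFA: {A}.
{A} --p--> {A,B,C}  [new]
{A} --q--> {C}  [new]
{A,B,C} --p--> {A,B,C,D}  [new]
{A,B,C} --q--> {A,B,C,D}  [seen]
{C} --p--> {D}  [new]
{C} --q--> {A,C}  [new]
{A,B,C,D} --p--> {A,B,C,D}  [seen]
{A,B,C,D} --q--> {A,B,C,D}  [seen]
{D} --p--> {B,D}  [new]
{D} --q--> ∅  [new]
{A,C} --p--> {A,B,C,D}  [seen]
{A,C} --q--> {A,C}  [seen]
{B,D} --p--> {A,B,C,D}  [seen]
{B,D} --q--> {A,B,D}  [new]
∅ --p--> ∅  [seen]
∅ --q--> ∅  [seen]
{A,B,D} --p--> {A,B,C,D}  [seen]
{A,B,D} --q--> {A,B,C,D}  [seen]
Reachable DFA states: {A}, {A,B,C}, {C}, {A,B,C,D}, {D}, {A,C}, {B,D}, ∅, {A,B,D}.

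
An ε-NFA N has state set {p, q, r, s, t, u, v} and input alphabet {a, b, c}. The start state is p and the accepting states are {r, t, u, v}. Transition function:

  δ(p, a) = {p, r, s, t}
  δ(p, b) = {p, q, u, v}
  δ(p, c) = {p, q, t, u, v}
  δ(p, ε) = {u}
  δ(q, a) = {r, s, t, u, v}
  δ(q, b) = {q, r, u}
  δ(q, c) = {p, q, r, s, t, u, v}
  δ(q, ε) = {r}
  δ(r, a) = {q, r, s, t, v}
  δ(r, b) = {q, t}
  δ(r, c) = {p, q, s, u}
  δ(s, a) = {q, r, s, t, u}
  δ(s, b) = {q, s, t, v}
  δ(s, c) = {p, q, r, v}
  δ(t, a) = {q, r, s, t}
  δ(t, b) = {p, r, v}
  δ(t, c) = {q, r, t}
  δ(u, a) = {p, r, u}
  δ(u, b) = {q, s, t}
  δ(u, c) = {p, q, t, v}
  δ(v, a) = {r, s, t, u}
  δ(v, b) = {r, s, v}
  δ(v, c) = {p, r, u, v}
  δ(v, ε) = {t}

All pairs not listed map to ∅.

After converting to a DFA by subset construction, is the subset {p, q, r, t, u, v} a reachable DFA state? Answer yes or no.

yes

Start state of the DFA: {p, u} (ε-closure of the NFA start).
{p, u} --a--> {p, r, s, t, u}  [new]
{p, u} --b--> {p, q, r, s, t, u, v}  [new]
{p, u} --c--> {p, q, r, t, u, v}  [new]
{p, r, s, t, u} --a--> {p, q, r, s, t, u, v}  [seen]
{p, r, s, t, u} --b--> {p, q, r, s, t, u, v}  [seen]
{p, r, s, t, u} --c--> {p, q, r, s, t, u, v}  [seen]
{p, q, r, s, t, u, v} --a--> {p, q, r, s, t, u, v}  [seen]
{p, q, r, s, t, u, v} --b--> {p, q, r, s, t, u, v}  [seen]
{p, q, r, s, t, u, v} --c--> {p, q, r, s, t, u, v}  [seen]
{p, q, r, t, u, v} --a--> {p, q, r, s, t, u, v}  [seen]
{p, q, r, t, u, v} --b--> {p, q, r, s, t, u, v}  [seen]
{p, q, r, t, u, v} --c--> {p, q, r, s, t, u, v}  [seen]
Reachable DFA states: {p, u}, {p, r, s, t, u}, {p, q, r, s, t, u, v}, {p, q, r, t, u, v}.
{p, q, r, t, u, v} is among them.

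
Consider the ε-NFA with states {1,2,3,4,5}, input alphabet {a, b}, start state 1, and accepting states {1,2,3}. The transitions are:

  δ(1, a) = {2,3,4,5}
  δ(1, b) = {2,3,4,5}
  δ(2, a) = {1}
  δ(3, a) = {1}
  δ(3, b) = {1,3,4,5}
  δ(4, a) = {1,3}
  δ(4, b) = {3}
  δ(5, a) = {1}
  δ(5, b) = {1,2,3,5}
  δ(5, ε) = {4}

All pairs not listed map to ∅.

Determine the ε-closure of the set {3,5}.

{3,4,5}

Begin with {3,5}.
5 →ε {4}; add 4.
ε-closure = {3,4,5}.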